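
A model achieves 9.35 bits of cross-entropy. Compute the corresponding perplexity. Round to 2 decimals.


Perplexity formula: PP = 2^H
H = 9.35
PP = 2^9.35
Decompose: 2^9.35 = 2^9 * 2^0.35
2^9 = 512, 2^0.35 ~ 1.2745606
PP ~ 512 * 1.2745606 = 652.5750272
Rounded to 2 decimals: 652.58

652.58


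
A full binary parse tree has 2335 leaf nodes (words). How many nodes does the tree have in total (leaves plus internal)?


Leaf nodes (terminals): 2335
Internal nodes = n - 1 = 2335 - 1 = 2334
Total = leaves + internal = 2335 + 2334 = 4669

4669


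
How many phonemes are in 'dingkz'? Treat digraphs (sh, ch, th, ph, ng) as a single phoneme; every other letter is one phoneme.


Parsing 'dingkz' greedily, digraphs first:
  'd' -> consonant phoneme (phonemes so far: 1)
  'i' -> vowel phoneme (phonemes so far: 2)
  'ng' -> digraph (1 consonant phoneme) (phonemes so far: 3)
  'k' -> consonant phoneme (phonemes so far: 4)
  'z' -> consonant phoneme (phonemes so far: 5)
Total phonemes: 5

5


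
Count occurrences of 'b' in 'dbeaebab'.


Scanning 'dbeaebab' for 'b':
  Position 1: 'b' -> MATCH (count: 1)
  Position 5: 'b' -> MATCH (count: 2)
  Position 7: 'b' -> MATCH (count: 3)
Total occurrences of 'b': 3

3


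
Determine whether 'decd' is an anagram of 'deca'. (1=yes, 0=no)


Sort characters of 'decd': 'cdde'
Sort characters of 'deca': 'acde'
Sorted forms differ -> they are NOT anagrams
Result: 0

0


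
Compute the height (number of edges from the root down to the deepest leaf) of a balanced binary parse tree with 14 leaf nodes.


In a balanced binary tree with n leaves the deepest leaf is ceil(log2(n)) edges below the root.
log2(14) = 3.8074
ceil(3.8074) = 4
height (edges) = 4

4


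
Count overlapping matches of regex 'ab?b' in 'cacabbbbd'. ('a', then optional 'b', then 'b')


Pattern: ab?b means 'a', then optional 'b', then 'b'.
Scanning 'cacabbbbd' position-by-position:
  Pos 0: window 'cac' -> no
  Pos 1: window 'aca' -> no
  Pos 2: window 'cab' -> no
  Pos 3: window 'abb' -> MATCH
  Pos 4: window 'bbb' -> no
  Pos 5: window 'bbb' -> no
  Pos 6: window 'bbd' -> no
  Pos 7: window 'bd' -> no
  Pos 8: window 'd' -> no
Total matches: 1

1


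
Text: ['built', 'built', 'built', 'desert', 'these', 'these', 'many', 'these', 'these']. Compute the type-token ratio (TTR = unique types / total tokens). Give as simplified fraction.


Tokens: 9
Unique types: ('built', 'desert', 'many', 'these') = 4
TTR = 4/9
Already in lowest terms.

4/9


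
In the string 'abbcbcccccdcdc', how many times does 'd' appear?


Scanning 'abbcbcccccdcdc' for 'd':
  Position 10: 'd' -> MATCH (count: 1)
  Position 12: 'd' -> MATCH (count: 2)
Total occurrences of 'd': 2

2


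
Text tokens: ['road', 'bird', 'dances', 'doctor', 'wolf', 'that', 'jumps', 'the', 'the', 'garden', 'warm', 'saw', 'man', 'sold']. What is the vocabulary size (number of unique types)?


Listing all tokens and tracking unique types:
  Token 1: 'road' -> NEW (unique so far: 1)
  Token 2: 'bird' -> NEW (unique so far: 2)
  Token 3: 'dances' -> NEW (unique so far: 3)
  Token 4: 'doctor' -> NEW (unique so far: 4)
  Token 5: 'wolf' -> NEW (unique so far: 5)
  Token 6: 'that' -> NEW (unique so far: 6)
  Token 7: 'jumps' -> NEW (unique so far: 7)
  Token 8: 'the' -> NEW (unique so far: 8)
  Token 9: 'the' -> duplicate (unique so far: 8)
  Token 10: 'garden' -> NEW (unique so far: 9)
  Token 11: 'warm' -> NEW (unique so far: 10)
  Token 12: 'saw' -> NEW (unique so far: 11)
  Token 13: 'man' -> NEW (unique so far: 12)
  Token 14: 'sold' -> NEW (unique so far: 13)
Unique types: ('bird', 'dances', 'doctor', 'garden', 'jumps', 'man', 'road', 'saw', 'sold', 'that', 'the', 'warm', 'wolf')
Vocabulary size: 13

13


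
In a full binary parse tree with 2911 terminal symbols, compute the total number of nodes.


Leaf nodes (terminals): 2911
Internal nodes = n - 1 = 2911 - 1 = 2910
Total = leaves + internal = 2911 + 2910 = 5821

5821


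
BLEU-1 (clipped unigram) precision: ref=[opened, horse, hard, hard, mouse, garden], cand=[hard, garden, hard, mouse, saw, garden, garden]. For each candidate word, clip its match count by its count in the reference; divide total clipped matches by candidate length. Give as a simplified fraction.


Reference word counts: {'garden': 1, 'hard': 2, 'horse': 1, 'mouse': 1, 'opened': 1}
Checking each candidate word (with clipping):
  'hard' -> in reference (ref count 2, used 1/2) -> match (matches: 1)
  'garden' -> in reference (ref count 1, used 1/1) -> match (matches: 2)
  'hard' -> in reference (ref count 2, used 2/2) -> match (matches: 3)
  'mouse' -> in reference (ref count 1, used 1/1) -> match (matches: 4)
  'saw' -> not in reference -> no match (matches: 4)
  'garden' -> ref count 1 already used up (1/1) -> clipped, no match (matches: 4)
  'garden' -> ref count 1 already used up (1/1) -> clipped, no match (matches: 4)
Clipped matches: 4, Candidate length: 7
Precision = 4/7

4/7


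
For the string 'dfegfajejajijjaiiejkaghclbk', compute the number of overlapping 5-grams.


String 'dfegfajejajijjaiiejkaghclbk' has length L = 27.
Number of overlapping n-grams = L - n + 1
Substituting: 27 - 5 + 1 = 23

23


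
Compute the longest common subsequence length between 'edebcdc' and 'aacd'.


DP table for LCS of 'edebcdc' and 'aacd':
       a  a  c  d
    0  0  0  0  0
  e 0  0  0  0  0
  d 0  0  0  0  1
  e 0  0  0  0  1
  b 0  0  0  0  1
  c 0  0  0  1  1
  d 0  0  0  1  2
  c 0  0  0  1  2
LCS: 'cd'
LCS length = 2

2


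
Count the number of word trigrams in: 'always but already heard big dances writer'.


Word trigrams from [7] words:
  Trigram 1: (always but already)
  Trigram 2: (but already heard)
  Trigram 3: (already heard big)
  Trigram 4: (heard big dances)
  Trigram 5: (big dances writer)
Total word trigrams: 7 - 2 = 5

5


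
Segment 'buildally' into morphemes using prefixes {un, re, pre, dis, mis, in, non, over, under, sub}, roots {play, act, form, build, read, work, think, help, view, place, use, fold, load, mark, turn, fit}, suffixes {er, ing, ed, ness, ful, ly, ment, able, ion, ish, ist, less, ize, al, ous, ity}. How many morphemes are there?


Segmenting 'buildally' against the inventory:
  'build' -> root (morpheme 1)
  'al' -> suffix (morpheme 2)
  'ly' -> suffix (morpheme 3)
Total morphemes: 3

3


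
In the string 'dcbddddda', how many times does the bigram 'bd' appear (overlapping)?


Scanning 'dcbddddda' for bigram 'bd':
  Position 0: 'dc' -> no
  Position 1: 'cb' -> no
  Position 2: 'bd' -> MATCH
  Position 3: 'dd' -> no
  Position 4: 'dd' -> no
  Position 5: 'dd' -> no
  Position 6: 'dd' -> no
  Position 7: 'da' -> no
Total matches: 1

1


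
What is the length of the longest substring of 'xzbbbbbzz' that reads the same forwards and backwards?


Scanning 'xzbbbbbzz' for palindromic substrings.
Substring at positions 1-7: 'zbbbbbz'.
Check: reverse('zbbbbbz') = 'zbbbbbz' -> palindrome confirmed.
Neighbouring characters ('x' / 'z') break symmetry, so it cannot extend further.
No longer palindromic substring exists; longest length = 7

7


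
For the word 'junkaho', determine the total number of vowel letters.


Scanning each character of 'junkaho':
  Position 1: 'j' -> consonant (running count: 0)
  Position 2: 'u' -> vowel (running count: 1)
  Position 3: 'n' -> consonant (running count: 1)
  Position 4: 'k' -> consonant (running count: 1)
  Position 5: 'a' -> vowel (running count: 2)
  Position 6: 'h' -> consonant (running count: 2)
  Position 7: 'o' -> vowel (running count: 3)
Total vowels: 3

3


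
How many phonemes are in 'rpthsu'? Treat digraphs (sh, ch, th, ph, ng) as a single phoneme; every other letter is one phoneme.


Parsing 'rpthsu' greedily, digraphs first:
  'r' -> consonant phoneme (phonemes so far: 1)
  'p' -> consonant phoneme (phonemes so far: 2)
  'th' -> digraph (1 consonant phoneme) (phonemes so far: 3)
  's' -> consonant phoneme (phonemes so far: 4)
  'u' -> vowel phoneme (phonemes so far: 5)
Total phonemes: 5

5


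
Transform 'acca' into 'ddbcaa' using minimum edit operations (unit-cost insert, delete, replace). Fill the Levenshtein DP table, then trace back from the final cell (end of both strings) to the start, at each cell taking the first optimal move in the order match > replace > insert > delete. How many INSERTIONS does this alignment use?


Edit distance = 4. Backtracking from cell (4, 6) with preference match > replace > insert > delete,
then listing the resulting alignment 'acca' -> 'ddbcaa' left to right:
  Step 1: insert 'd' [insertion #1]
  Step 2: insert 'd' [insertion #2]
  Step 3: replace a->b
  Step 4: keep 'c'
  Step 5: replace c->a
  Step 6: keep 'a'
Total insertions: 2

2


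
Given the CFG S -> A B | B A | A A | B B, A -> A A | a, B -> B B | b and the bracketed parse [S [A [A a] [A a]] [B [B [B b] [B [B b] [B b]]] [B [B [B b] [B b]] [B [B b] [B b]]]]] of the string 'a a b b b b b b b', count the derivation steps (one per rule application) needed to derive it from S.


Every bracketed nonterminal node [X ...] in the tree is produced by exactly one rule application.
Reading the tree off as a leftmost derivation:
  Step 1: S  =>  A B   (applied S -> A B)
  Step 2: A B  =>  A A B   (applied A -> A A)
  Step 3: A A B  =>  a A B   (applied A -> a)
  Step 4: a A B  =>  a a B   (applied A -> a)
  Step 5: a a B  =>  a a B B   (applied B -> B B)
  Step 6: a a B B  =>  a a B B B   (applied B -> B B)
  Step 7: a a B B B  =>  a a b B B   (applied B -> b)
  Step 8: a a b B B  =>  a a b B B B   (applied B -> B B)
  Step 9: a a b B B B  =>  a a b b B B   (applied B -> b)
  Step 10: a a b b B B  =>  a a b b b B   (applied B -> b)
  Step 11: a a b b b B  =>  a a b b b B B   (applied B -> B B)
  Step 12: a a b b b B B  =>  a a b b b B B B   (applied B -> B B)
  Step 13: a a b b b B B B  =>  a a b b b b B B   (applied B -> b)
  Step 14: a a b b b b B B  =>  a a b b b b b B   (applied B -> b)
  Step 15: a a b b b b b B  =>  a a b b b b b B B   (applied B -> B B)
  Step 16: a a b b b b b B B  =>  a a b b b b b b B   (applied B -> b)
  Step 17: a a b b b b b b B  =>  a a b b b b b b b   (applied B -> b)
Final yield: a a b b b b b b b
Total rewrite steps: 17

17


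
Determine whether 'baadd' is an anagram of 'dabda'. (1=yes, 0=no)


Sort characters of 'baadd': 'aabdd'
Sort characters of 'dabda': 'aabdd'
Sorted forms match -> they ARE anagrams
Result: 1

1


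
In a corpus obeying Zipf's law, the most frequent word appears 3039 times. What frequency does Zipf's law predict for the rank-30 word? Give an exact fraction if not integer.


Zipf's law: freq(rank) = f1 / rank
f1 = 3039, rank = 30
freq = 3039 / 30
GCD(3039, 30) = 3
Simplified: 1013/10

1013/10


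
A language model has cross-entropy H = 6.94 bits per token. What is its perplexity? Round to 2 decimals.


Perplexity formula: PP = 2^H
H = 6.94
PP = 2^6.94
Decompose: 2^6.94 = 2^6 * 2^0.94
2^6 = 64, 2^0.94 ~ 1.9185282
PP ~ 64 * 1.9185282 = 122.7858048
Rounded to 2 decimals: 122.79

122.79


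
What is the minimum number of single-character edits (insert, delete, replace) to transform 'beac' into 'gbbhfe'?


Building DP table for s1='beac' (len 4) and s2='gbbhfe' (len 6):
       g  b  b  h  f  e
    0  1  2  3  4  5  6
  b 1  1  1  2  3  4  5
  e 2  2  2  2  3  4  4
  a 3  3  3  3  3  4  5
  c 4  4  4  4  4  4  5
Edit distance = dp[4][6] = 5

5


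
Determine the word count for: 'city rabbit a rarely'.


Counting words by splitting on spaces:
  Word 1: 'city'
  Word 2: 'rabbit'
  Word 3: 'a'
  Word 4: 'rarely'
Total words: 4

4


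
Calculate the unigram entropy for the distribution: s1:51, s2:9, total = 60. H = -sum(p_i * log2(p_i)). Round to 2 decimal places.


Computing entropy H = -sum(p_i * log2(p_i)):
  s1: p = 51/60 = 0.8500, -p*log2(p) = 0.1993
  s2: p = 9/60 = 0.1500, -p*log2(p) = 0.4105
H = sum of terms = 0.6098
Rounded to 2 decimals: 0.61

0.61


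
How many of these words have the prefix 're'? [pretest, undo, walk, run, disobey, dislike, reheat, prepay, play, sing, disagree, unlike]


Checking each word for prefix 're':
  'pretest' -> no (count: 0)
  'undo' -> no (count: 0)
  'walk' -> no (count: 0)
  'run' -> no (count: 0)
  'disobey' -> no (count: 0)
  'dislike' -> no (count: 0)
  'reheat' -> YES, starts with 're' (count: 1)
  'prepay' -> no (count: 1)
  'play' -> no (count: 1)
  'sing' -> no (count: 1)
  'disagree' -> no (count: 1)
  'unlike' -> no (count: 1)
Total with prefix 're': 1

1


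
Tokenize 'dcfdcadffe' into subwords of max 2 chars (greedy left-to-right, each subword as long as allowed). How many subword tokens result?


'dcfdcadffe' has 10 characters.
Chunking with max size 2:
  Chunk 1: 'dc' (positions 0-1)
  Chunk 2: 'fd' (positions 2-3)
  Chunk 3: 'ca' (positions 4-5)
  Chunk 4: 'df' (positions 6-7)
  Chunk 5: 'fe' (positions 8-9)
Total chunks: ceil(10 / 2) = 5

5


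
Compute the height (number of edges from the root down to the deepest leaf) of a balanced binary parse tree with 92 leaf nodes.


In a balanced binary tree with n leaves the deepest leaf is ceil(log2(n)) edges below the root.
log2(92) = 6.5236
ceil(6.5236) = 7
height (edges) = 7

7


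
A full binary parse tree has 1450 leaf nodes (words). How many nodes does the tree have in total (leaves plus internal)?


Leaf nodes (terminals): 1450
Internal nodes = n - 1 = 1450 - 1 = 1449
Total = leaves + internal = 1450 + 1449 = 2899

2899


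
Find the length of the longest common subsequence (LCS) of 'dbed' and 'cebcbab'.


DP table for LCS of 'dbed' and 'cebcbab':
       c  e  b  c  b  a  b
    0  0  0  0  0  0  0  0
  d 0  0  0  0  0  0  0  0
  b 0  0  0  1  1  1  1  1
  e 0  0  1  1  1  1  1  1
  d 0  0  1  1  1  1  1  1
LCS: 'b'
LCS length = 1

1


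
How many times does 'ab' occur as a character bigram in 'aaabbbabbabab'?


Scanning 'aaabbbabbabab' for bigram 'ab':
  Position 0: 'aa' -> no
  Position 1: 'aa' -> no
  Position 2: 'ab' -> MATCH
  Position 3: 'bb' -> no
  Position 4: 'bb' -> no
  Position 5: 'ba' -> no
  Position 6: 'ab' -> MATCH
  Position 7: 'bb' -> no
  Position 8: 'ba' -> no
  Position 9: 'ab' -> MATCH
  Position 10: 'ba' -> no
  Position 11: 'ab' -> MATCH
Total matches: 4

4


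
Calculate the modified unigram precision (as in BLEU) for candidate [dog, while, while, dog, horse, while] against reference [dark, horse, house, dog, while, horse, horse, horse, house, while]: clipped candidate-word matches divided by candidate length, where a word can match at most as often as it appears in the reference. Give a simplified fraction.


Reference word counts: {'dark': 1, 'dog': 1, 'horse': 4, 'house': 2, 'while': 2}
Checking each candidate word (with clipping):
  'dog' -> in reference (ref count 1, used 1/1) -> match (matches: 1)
  'while' -> in reference (ref count 2, used 1/2) -> match (matches: 2)
  'while' -> in reference (ref count 2, used 2/2) -> match (matches: 3)
  'dog' -> ref count 1 already used up (1/1) -> clipped, no match (matches: 3)
  'horse' -> in reference (ref count 4, used 1/4) -> match (matches: 4)
  'while' -> ref count 2 already used up (2/2) -> clipped, no match (matches: 4)
Clipped matches: 4, Candidate length: 6
Precision = 4/6 = 2/3

2/3


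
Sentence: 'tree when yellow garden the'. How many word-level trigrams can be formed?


Word trigrams from [5] words:
  Trigram 1: (tree when yellow)
  Trigram 2: (when yellow garden)
  Trigram 3: (yellow garden the)
Total word trigrams: 5 - 2 = 3

3


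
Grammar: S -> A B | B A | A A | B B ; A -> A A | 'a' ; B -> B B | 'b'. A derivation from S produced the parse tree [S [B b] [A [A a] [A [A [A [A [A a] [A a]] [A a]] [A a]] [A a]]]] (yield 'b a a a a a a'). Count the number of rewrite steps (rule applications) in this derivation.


Every bracketed nonterminal node [X ...] in the tree is produced by exactly one rule application.
Reading the tree off as a leftmost derivation:
  Step 1: S  =>  B A   (applied S -> B A)
  Step 2: B A  =>  b A   (applied B -> b)
  Step 3: b A  =>  b A A   (applied A -> A A)
  Step 4: b A A  =>  b a A   (applied A -> a)
  Step 5: b a A  =>  b a A A   (applied A -> A A)
  Step 6: b a A A  =>  b a A A A   (applied A -> A A)
  Step 7: b a A A A  =>  b a A A A A   (applied A -> A A)
  Step 8: b a A A A A  =>  b a A A A A A   (applied A -> A A)
  Step 9: b a A A A A A  =>  b a a A A A A   (applied A -> a)
  Step 10: b a a A A A A  =>  b a a a A A A   (applied A -> a)
  Step 11: b a a a A A A  =>  b a a a a A A   (applied A -> a)
  Step 12: b a a a a A A  =>  b a a a a a A   (applied A -> a)
  Step 13: b a a a a a A  =>  b a a a a a a   (applied A -> a)
Final yield: b a a a a a a
Total rewrite steps: 13

13


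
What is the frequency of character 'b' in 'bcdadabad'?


Scanning 'bcdadabad' for 'b':
  Position 0: 'b' -> MATCH (count: 1)
  Position 6: 'b' -> MATCH (count: 2)
Total occurrences of 'b': 2

2


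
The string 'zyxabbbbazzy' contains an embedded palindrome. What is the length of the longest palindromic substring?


Scanning 'zyxabbbbazzy' for palindromic substrings.
Substring at positions 3-8: 'abbbba'.
Check: reverse('abbbba') = 'abbbba' -> palindrome confirmed.
Neighbouring characters ('x' / 'z') break symmetry, so it cannot extend further.
No longer palindromic substring exists; longest length = 6

6


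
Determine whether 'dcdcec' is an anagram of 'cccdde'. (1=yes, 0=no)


Sort characters of 'dcdcec': 'cccdde'
Sort characters of 'cccdde': 'cccdde'
Sorted forms match -> they ARE anagrams
Result: 1

1


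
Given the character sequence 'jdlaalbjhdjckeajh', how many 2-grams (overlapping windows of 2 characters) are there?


String 'jdlaalbjhdjckeajh' has length L = 17.
Number of overlapping n-grams = L - n + 1
Substituting: 17 - 2 + 1 = 16

16


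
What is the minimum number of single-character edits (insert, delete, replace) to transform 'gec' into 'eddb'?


Building DP table for s1='gec' (len 3) and s2='eddb' (len 4):
       e  d  d  b
    0  1  2  3  4
  g 1  1  2  3  4
  e 2  1  2  3  4
  c 3  2  2  3  4
Edit distance = dp[3][4] = 4

4


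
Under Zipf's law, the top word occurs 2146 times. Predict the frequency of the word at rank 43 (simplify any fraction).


Zipf's law: freq(rank) = f1 / rank
f1 = 2146, rank = 43
freq = 2146 / 43
GCD(2146, 43) = 1
Simplified: 2146/43

2146/43


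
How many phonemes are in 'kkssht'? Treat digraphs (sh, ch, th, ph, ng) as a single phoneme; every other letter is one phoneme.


Parsing 'kkssht' greedily, digraphs first:
  'k' -> consonant phoneme (phonemes so far: 1)
  'k' -> consonant phoneme (phonemes so far: 2)
  's' -> consonant phoneme (phonemes so far: 3)
  'sh' -> digraph (1 consonant phoneme) (phonemes so far: 4)
  't' -> consonant phoneme (phonemes so far: 5)
Total phonemes: 5

5


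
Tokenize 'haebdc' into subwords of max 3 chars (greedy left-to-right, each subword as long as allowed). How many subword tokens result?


'haebdc' has 6 characters.
Chunking with max size 3:
  Chunk 1: 'hae' (positions 0-2)
  Chunk 2: 'bdc' (positions 3-5)
Total chunks: ceil(6 / 3) = 2

2


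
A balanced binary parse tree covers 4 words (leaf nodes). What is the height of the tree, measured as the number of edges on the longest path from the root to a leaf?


In a balanced binary tree with n leaves the deepest leaf is ceil(log2(n)) edges below the root.
log2(4) = 2.0000
ceil(2.0000) = 2
height (edges) = 2

2


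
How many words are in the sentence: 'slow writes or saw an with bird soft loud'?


Counting words by splitting on spaces:
  Word 1: 'slow'
  Word 2: 'writes'
  Word 3: 'or'
  Word 4: 'saw'
  Word 5: 'an'
  Word 6: 'with'
  Word 7: 'bird'
  Word 8: 'soft'
  Word 9: 'loud'
Total words: 9

9


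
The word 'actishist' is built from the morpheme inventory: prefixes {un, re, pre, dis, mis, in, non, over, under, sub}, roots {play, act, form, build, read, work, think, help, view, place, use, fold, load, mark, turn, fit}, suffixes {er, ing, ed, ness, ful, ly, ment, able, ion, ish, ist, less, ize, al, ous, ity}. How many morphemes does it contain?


Segmenting 'actishist' against the inventory:
  'act' -> root (morpheme 1)
  'ish' -> suffix (morpheme 2)
  'ist' -> suffix (morpheme 3)
Total morphemes: 3

3


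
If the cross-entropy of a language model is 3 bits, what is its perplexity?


Perplexity formula: PP = 2^H
H = 3
PP = 2^3
Steps: 2^1 = 2, 2^2 = 4, 2^3 = 8
PP = 8

8


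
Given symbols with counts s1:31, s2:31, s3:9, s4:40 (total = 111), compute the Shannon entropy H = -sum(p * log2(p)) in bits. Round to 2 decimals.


Computing entropy H = -sum(p_i * log2(p_i)):
  s1: p = 31/111 = 0.2793, -p*log2(p) = 0.5139
  s2: p = 31/111 = 0.2793, -p*log2(p) = 0.5139
  s3: p = 9/111 = 0.0811, -p*log2(p) = 0.2939
  s4: p = 40/111 = 0.3604, -p*log2(p) = 0.5306
H = sum of terms = 1.8523
Rounded to 2 decimals: 1.85

1.85


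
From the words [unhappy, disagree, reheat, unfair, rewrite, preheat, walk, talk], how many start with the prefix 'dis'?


Checking each word for prefix 'dis':
  'unhappy' -> no (count: 0)
  'disagree' -> YES, starts with 'dis' (count: 1)
  'reheat' -> no (count: 1)
  'unfair' -> no (count: 1)
  'rewrite' -> no (count: 1)
  'preheat' -> no (count: 1)
  'walk' -> no (count: 1)
  'talk' -> no (count: 1)
Total with prefix 'dis': 1

1


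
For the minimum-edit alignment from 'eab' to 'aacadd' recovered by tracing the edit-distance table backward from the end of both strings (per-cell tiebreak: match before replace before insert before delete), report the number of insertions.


Edit distance = 5. Backtracking from cell (3, 6) with preference match > replace > insert > delete,
then listing the resulting alignment 'eab' -> 'aacadd' left to right:
  Step 1: insert 'a' [insertion #1]
  Step 2: insert 'a' [insertion #2]
  Step 3: replace e->c
  Step 4: keep 'a'
  Step 5: insert 'd' [insertion #3]
  Step 6: replace b->d
Total insertions: 3

3


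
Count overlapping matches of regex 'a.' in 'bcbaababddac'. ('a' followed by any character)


Pattern: a. means 'a' followed by any character.
Scanning 'bcbaababddac' position-by-position:
  Pos 0: window 'bc' -> no
  Pos 1: window 'cb' -> no
  Pos 2: window 'ba' -> no
  Pos 3: window 'aa' -> MATCH
  Pos 4: window 'ab' -> MATCH
  Pos 5: window 'ba' -> no
  Pos 6: window 'ab' -> MATCH
  Pos 7: window 'bd' -> no
  Pos 8: window 'dd' -> no
  Pos 9: window 'da' -> no
  Pos 10: window 'ac' -> MATCH
  Pos 11: window 'c' -> no
Total matches: 4

4


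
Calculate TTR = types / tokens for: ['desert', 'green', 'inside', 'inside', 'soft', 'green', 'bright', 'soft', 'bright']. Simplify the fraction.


Tokens: 9
Unique types: ('bright', 'desert', 'green', 'inside', 'soft') = 5
TTR = 5/9
Already in lowest terms.

5/9


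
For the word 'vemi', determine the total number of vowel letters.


Scanning each character of 'vemi':
  Position 1: 'v' -> consonant (running count: 0)
  Position 2: 'e' -> vowel (running count: 1)
  Position 3: 'm' -> consonant (running count: 1)
  Position 4: 'i' -> vowel (running count: 2)
Total vowels: 2

2


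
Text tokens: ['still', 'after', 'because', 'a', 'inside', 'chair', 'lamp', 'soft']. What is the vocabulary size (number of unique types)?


Listing all tokens and tracking unique types:
  Token 1: 'still' -> NEW (unique so far: 1)
  Token 2: 'after' -> NEW (unique so far: 2)
  Token 3: 'because' -> NEW (unique so far: 3)
  Token 4: 'a' -> NEW (unique so far: 4)
  Token 5: 'inside' -> NEW (unique so far: 5)
  Token 6: 'chair' -> NEW (unique so far: 6)
  Token 7: 'lamp' -> NEW (unique so far: 7)
  Token 8: 'soft' -> NEW (unique so far: 8)
Unique types: ('a', 'after', 'because', 'chair', 'inside', 'lamp', 'soft', 'still')
Vocabulary size: 8

8


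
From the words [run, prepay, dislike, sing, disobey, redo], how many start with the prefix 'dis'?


Checking each word for prefix 'dis':
  'run' -> no (count: 0)
  'prepay' -> no (count: 0)
  'dislike' -> YES, starts with 'dis' (count: 1)
  'sing' -> no (count: 1)
  'disobey' -> YES, starts with 'dis' (count: 2)
  'redo' -> no (count: 2)
Total with prefix 'dis': 2

2


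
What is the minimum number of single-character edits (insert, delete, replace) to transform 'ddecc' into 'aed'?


Building DP table for s1='ddecc' (len 5) and s2='aed' (len 3):
       a  e  d
    0  1  2  3
  d 1  1  2  2
  d 2  2  2  2
  e 3  3  2  3
  c 4  4  3  3
  c 5  5  4  4
Edit distance = dp[5][3] = 4

4


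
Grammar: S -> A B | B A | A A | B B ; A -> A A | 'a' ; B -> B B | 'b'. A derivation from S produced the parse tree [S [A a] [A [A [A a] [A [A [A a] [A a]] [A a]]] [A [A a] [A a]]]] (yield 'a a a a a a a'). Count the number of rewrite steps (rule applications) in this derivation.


Every bracketed nonterminal node [X ...] in the tree is produced by exactly one rule application.
Reading the tree off as a leftmost derivation:
  Step 1: S  =>  A A   (applied S -> A A)
  Step 2: A A  =>  a A   (applied A -> a)
  Step 3: a A  =>  a A A   (applied A -> A A)
  Step 4: a A A  =>  a A A A   (applied A -> A A)
  Step 5: a A A A  =>  a a A A   (applied A -> a)
  Step 6: a a A A  =>  a a A A A   (applied A -> A A)
  Step 7: a a A A A  =>  a a A A A A   (applied A -> A A)
  Step 8: a a A A A A  =>  a a a A A A   (applied A -> a)
  Step 9: a a a A A A  =>  a a a a A A   (applied A -> a)
  Step 10: a a a a A A  =>  a a a a a A   (applied A -> a)
  Step 11: a a a a a A  =>  a a a a a A A   (applied A -> A A)
  Step 12: a a a a a A A  =>  a a a a a a A   (applied A -> a)
  Step 13: a a a a a a A  =>  a a a a a a a   (applied A -> a)
Final yield: a a a a a a a
Total rewrite steps: 13

13


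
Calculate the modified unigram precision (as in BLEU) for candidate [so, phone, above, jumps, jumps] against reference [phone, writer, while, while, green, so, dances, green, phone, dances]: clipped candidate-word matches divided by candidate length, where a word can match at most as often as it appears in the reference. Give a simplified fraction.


Reference word counts: {'dances': 2, 'green': 2, 'phone': 2, 'so': 1, 'while': 2, 'writer': 1}
Checking each candidate word (with clipping):
  'so' -> in reference (ref count 1, used 1/1) -> match (matches: 1)
  'phone' -> in reference (ref count 2, used 1/2) -> match (matches: 2)
  'above' -> not in reference -> no match (matches: 2)
  'jumps' -> not in reference -> no match (matches: 2)
  'jumps' -> not in reference -> no match (matches: 2)
Clipped matches: 2, Candidate length: 5
Precision = 2/5

2/5


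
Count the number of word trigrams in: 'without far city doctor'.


Word trigrams from [4] words:
  Trigram 1: (without far city)
  Trigram 2: (far city doctor)
Total word trigrams: 4 - 2 = 2

2


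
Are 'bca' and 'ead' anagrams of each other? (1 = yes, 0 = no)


Sort characters of 'bca': 'abc'
Sort characters of 'ead': 'ade'
Sorted forms differ -> they are NOT anagrams
Result: 0

0


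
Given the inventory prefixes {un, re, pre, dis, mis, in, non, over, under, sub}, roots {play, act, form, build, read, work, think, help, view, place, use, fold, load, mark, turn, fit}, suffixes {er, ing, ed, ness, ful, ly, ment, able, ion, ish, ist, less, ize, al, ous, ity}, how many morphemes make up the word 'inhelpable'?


Segmenting 'inhelpable' against the inventory:
  'in' -> prefix (morpheme 1)
  'help' -> root (morpheme 2)
  'able' -> suffix (morpheme 3)
Total morphemes: 3

3


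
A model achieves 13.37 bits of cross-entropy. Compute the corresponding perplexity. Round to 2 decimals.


Perplexity formula: PP = 2^H
H = 13.37
PP = 2^13.37
Decompose: 2^13.37 = 2^13 * 2^0.37
2^13 = 8192, 2^0.37 ~ 1.2923528
PP ~ 8192 * 1.2923528 = 10586.9541376
Rounded to 2 decimals: 10586.95

10586.95


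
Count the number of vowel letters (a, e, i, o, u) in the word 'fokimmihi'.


Scanning each character of 'fokimmihi':
  Position 1: 'f' -> consonant (running count: 0)
  Position 2: 'o' -> vowel (running count: 1)
  Position 3: 'k' -> consonant (running count: 1)
  Position 4: 'i' -> vowel (running count: 2)
  Position 5: 'm' -> consonant (running count: 2)
  Position 6: 'm' -> consonant (running count: 2)
  Position 7: 'i' -> vowel (running count: 3)
  Position 8: 'h' -> consonant (running count: 3)
  Position 9: 'i' -> vowel (running count: 4)
Total vowels: 4

4


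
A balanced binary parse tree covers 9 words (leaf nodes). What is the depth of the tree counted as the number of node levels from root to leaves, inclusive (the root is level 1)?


In a balanced binary tree with n leaves the deepest leaf is ceil(log2(n)) edges below the root,
so counting node levels inclusive of root and leaves gives ceil(log2(n)) + 1 levels.
log2(9) = 3.1699
ceil(3.1699) = 4
levels = 4 + 1 = 5

5


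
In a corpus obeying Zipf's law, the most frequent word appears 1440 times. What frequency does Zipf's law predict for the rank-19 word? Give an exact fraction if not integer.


Zipf's law: freq(rank) = f1 / rank
f1 = 1440, rank = 19
freq = 1440 / 19
GCD(1440, 19) = 1
Simplified: 1440/19

1440/19


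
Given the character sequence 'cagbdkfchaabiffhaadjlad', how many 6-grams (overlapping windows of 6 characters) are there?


String 'cagbdkfchaabiffhaadjlad' has length L = 23.
Number of overlapping n-grams = L - n + 1
Substituting: 23 - 6 + 1 = 18

18


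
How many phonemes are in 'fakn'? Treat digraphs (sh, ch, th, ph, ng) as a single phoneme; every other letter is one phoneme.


Parsing 'fakn' greedily, digraphs first:
  'f' -> consonant phoneme (phonemes so far: 1)
  'a' -> vowel phoneme (phonemes so far: 2)
  'k' -> consonant phoneme (phonemes so far: 3)
  'n' -> consonant phoneme (phonemes so far: 4)
Total phonemes: 4

4


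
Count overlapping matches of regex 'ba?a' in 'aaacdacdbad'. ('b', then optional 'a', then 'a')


Pattern: ba?a means 'b', then optional 'a', then 'a'.
Scanning 'aaacdacdbad' position-by-position:
  Pos 0: window 'aaa' -> no
  Pos 1: window 'aac' -> no
  Pos 2: window 'acd' -> no
  Pos 3: window 'cda' -> no
  Pos 4: window 'dac' -> no
  Pos 5: window 'acd' -> no
  Pos 6: window 'cdb' -> no
  Pos 7: window 'dba' -> no
  Pos 8: window 'bad' -> MATCH
  Pos 9: window 'ad' -> no
  Pos 10: window 'd' -> no
Total matches: 1

1


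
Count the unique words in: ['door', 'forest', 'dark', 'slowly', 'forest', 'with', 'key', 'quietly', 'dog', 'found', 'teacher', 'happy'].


Listing all tokens and tracking unique types:
  Token 1: 'door' -> NEW (unique so far: 1)
  Token 2: 'forest' -> NEW (unique so far: 2)
  Token 3: 'dark' -> NEW (unique so far: 3)
  Token 4: 'slowly' -> NEW (unique so far: 4)
  Token 5: 'forest' -> duplicate (unique so far: 4)
  Token 6: 'with' -> NEW (unique so far: 5)
  Token 7: 'key' -> NEW (unique so far: 6)
  Token 8: 'quietly' -> NEW (unique so far: 7)
  Token 9: 'dog' -> NEW (unique so far: 8)
  Token 10: 'found' -> NEW (unique so far: 9)
  Token 11: 'teacher' -> NEW (unique so far: 10)
  Token 12: 'happy' -> NEW (unique so far: 11)
Unique types: ('dark', 'dog', 'door', 'forest', 'found', 'happy', 'key', 'quietly', 'slowly', 'teacher', 'with')
Vocabulary size: 11

11


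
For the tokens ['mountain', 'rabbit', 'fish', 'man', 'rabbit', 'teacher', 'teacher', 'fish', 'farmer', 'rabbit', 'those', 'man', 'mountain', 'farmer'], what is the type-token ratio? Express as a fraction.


Tokens: 14
Unique types: ('farmer', 'fish', 'man', 'mountain', 'rabbit', 'teacher', 'those') = 7
TTR = 7/14
Simplify: divide both by 7 -> 1/2
TTR = 1/2

1/2


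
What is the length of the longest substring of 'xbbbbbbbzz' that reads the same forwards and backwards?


Scanning 'xbbbbbbbzz' for palindromic substrings.
Substring at positions 1-7: 'bbbbbbb'.
Check: reverse('bbbbbbb') = 'bbbbbbb' -> palindrome confirmed.
Neighbouring characters ('x' / 'z') break symmetry, so it cannot extend further.
No longer palindromic substring exists; longest length = 7

7


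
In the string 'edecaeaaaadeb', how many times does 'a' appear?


Scanning 'edecaeaaaadeb' for 'a':
  Position 4: 'a' -> MATCH (count: 1)
  Position 6: 'a' -> MATCH (count: 2)
  Position 7: 'a' -> MATCH (count: 3)
  Position 8: 'a' -> MATCH (count: 4)
  Position 9: 'a' -> MATCH (count: 5)
Total occurrences of 'a': 5

5


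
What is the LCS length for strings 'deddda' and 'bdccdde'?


DP table for LCS of 'deddda' and 'bdccdde':
       b  d  c  c  d  d  e
    0  0  0  0  0  0  0  0
  d 0  0  1  1  1  1  1  1
  e 0  0  1  1  1  1  1  2
  d 0  0  1  1  1  2  2  2
  d 0  0  1  1  1  2  3  3
  d 0  0  1  1  1  2  3  3
  a 0  0  1  1  1  2  3  3
LCS: 'ddd'
LCS length = 3

3


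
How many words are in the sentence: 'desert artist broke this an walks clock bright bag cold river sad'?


Counting words by splitting on spaces:
  Word 1: 'desert'
  Word 2: 'artist'
  Word 3: 'broke'
  Word 4: 'this'
  Word 5: 'an'
  Word 6: 'walks'
  Word 7: 'clock'
  Word 8: 'bright'
  Word 9: 'bag'
  Word 10: 'cold'
  Word 11: 'river'
  Word 12: 'sad'
Total words: 12

12


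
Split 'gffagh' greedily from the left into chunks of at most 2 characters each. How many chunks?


'gffagh' has 6 characters.
Chunking with max size 2:
  Chunk 1: 'gf' (positions 0-1)
  Chunk 2: 'fa' (positions 2-3)
  Chunk 3: 'gh' (positions 4-5)
Total chunks: ceil(6 / 2) = 3

3


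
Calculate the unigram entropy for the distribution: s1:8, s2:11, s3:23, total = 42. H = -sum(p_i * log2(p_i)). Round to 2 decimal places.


Computing entropy H = -sum(p_i * log2(p_i)):
  s1: p = 8/42 = 0.1905, -p*log2(p) = 0.4557
  s2: p = 11/42 = 0.2619, -p*log2(p) = 0.5062
  s3: p = 23/42 = 0.5476, -p*log2(p) = 0.4757
H = sum of terms = 1.4376
Rounded to 2 decimals: 1.44

1.44


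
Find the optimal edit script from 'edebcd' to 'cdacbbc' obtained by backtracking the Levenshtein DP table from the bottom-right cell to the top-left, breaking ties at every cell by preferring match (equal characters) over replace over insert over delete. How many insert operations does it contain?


Edit distance = 5. Backtracking from cell (6, 7) with preference match > replace > insert > delete,
then listing the resulting alignment 'edebcd' -> 'cdacbbc' left to right:
  Step 1: replace e->c
  Step 2: keep 'd'
  Step 3: insert 'a' [insertion #1]
  Step 4: replace e->c
  Step 5: keep 'b'
  Step 6: replace c->b
  Step 7: replace d->c
Total insertions: 1

1


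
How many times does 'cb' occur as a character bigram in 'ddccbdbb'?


Scanning 'ddccbdbb' for bigram 'cb':
  Position 0: 'dd' -> no
  Position 1: 'dc' -> no
  Position 2: 'cc' -> no
  Position 3: 'cb' -> MATCH
  Position 4: 'bd' -> no
  Position 5: 'db' -> no
  Position 6: 'bb' -> no
Total matches: 1

1


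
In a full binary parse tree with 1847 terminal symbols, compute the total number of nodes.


Leaf nodes (terminals): 1847
Internal nodes = n - 1 = 1847 - 1 = 1846
Total = leaves + internal = 1847 + 1846 = 3693

3693


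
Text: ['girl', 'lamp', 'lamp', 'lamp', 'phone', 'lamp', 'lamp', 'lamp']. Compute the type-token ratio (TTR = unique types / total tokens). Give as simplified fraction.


Tokens: 8
Unique types: ('girl', 'lamp', 'phone') = 3
TTR = 3/8
Already in lowest terms.

3/8


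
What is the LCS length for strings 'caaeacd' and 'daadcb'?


DP table for LCS of 'caaeacd' and 'daadcb':
       d  a  a  d  c  b
    0  0  0  0  0  0  0
  c 0  0  0  0  0  1  1
  a 0  0  1  1  1  1  1
  a 0  0  1  2  2  2  2
  e 0  0  1  2  2  2  2
  a 0  0  1  2  2  2  2
  c 0  0  1  2  2  3  3
  d 0  1  1  2  3  3  3
LCS: 'aac'
LCS length = 3

3


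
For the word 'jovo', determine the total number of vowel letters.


Scanning each character of 'jovo':
  Position 1: 'j' -> consonant (running count: 0)
  Position 2: 'o' -> vowel (running count: 1)
  Position 3: 'v' -> consonant (running count: 1)
  Position 4: 'o' -> vowel (running count: 2)
Total vowels: 2

2


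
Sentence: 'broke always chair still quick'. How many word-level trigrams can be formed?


Word trigrams from [5] words:
  Trigram 1: (broke always chair)
  Trigram 2: (always chair still)
  Trigram 3: (chair still quick)
Total word trigrams: 5 - 2 = 3

3


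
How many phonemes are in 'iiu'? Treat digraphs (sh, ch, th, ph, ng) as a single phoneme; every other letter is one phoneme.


Parsing 'iiu' greedily, digraphs first:
  'i' -> vowel phoneme (phonemes so far: 1)
  'i' -> vowel phoneme (phonemes so far: 2)
  'u' -> vowel phoneme (phonemes so far: 3)
Total phonemes: 3

3


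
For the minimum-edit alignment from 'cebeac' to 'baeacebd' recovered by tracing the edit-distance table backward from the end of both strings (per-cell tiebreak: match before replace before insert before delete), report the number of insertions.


Edit distance = 6. Backtracking from cell (6, 8) with preference match > replace > insert > delete,
then listing the resulting alignment 'cebeac' -> 'baeacebd' left to right:
  Step 1: insert 'b' [insertion #1]
  Step 2: replace c->a
  Step 3: keep 'e'
  Step 4: insert 'a' [insertion #2]
  Step 5: replace b->c
  Step 6: keep 'e'
  Step 7: replace a->b
  Step 8: replace c->d
Total insertions: 2

2


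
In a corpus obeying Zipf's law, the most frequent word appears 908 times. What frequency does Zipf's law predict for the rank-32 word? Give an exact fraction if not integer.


Zipf's law: freq(rank) = f1 / rank
f1 = 908, rank = 32
freq = 908 / 32
GCD(908, 32) = 4
Simplified: 227/8

227/8


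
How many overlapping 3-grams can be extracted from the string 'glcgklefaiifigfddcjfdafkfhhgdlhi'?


String 'glcgklefaiifigfddcjfdafkfhhgdlhi' has length L = 32.
Number of overlapping n-grams = L - n + 1
Substituting: 32 - 3 + 1 = 30

30


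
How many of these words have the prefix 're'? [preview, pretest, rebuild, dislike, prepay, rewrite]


Checking each word for prefix 're':
  'preview' -> no (count: 0)
  'pretest' -> no (count: 0)
  'rebuild' -> YES, starts with 're' (count: 1)
  'dislike' -> no (count: 1)
  'prepay' -> no (count: 1)
  'rewrite' -> YES, starts with 're' (count: 2)
Total with prefix 're': 2

2


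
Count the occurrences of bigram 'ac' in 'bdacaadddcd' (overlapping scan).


Scanning 'bdacaadddcd' for bigram 'ac':
  Position 0: 'bd' -> no
  Position 1: 'da' -> no
  Position 2: 'ac' -> MATCH
  Position 3: 'ca' -> no
  Position 4: 'aa' -> no
  Position 5: 'ad' -> no
  Position 6: 'dd' -> no
  Position 7: 'dd' -> no
  Position 8: 'dc' -> no
  Position 9: 'cd' -> no
Total matches: 1

1


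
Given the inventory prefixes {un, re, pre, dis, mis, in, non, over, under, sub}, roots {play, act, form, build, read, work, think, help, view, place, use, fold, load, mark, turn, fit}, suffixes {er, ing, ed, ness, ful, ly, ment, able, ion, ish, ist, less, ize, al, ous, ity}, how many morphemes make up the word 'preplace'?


Segmenting 'preplace' against the inventory:
  'pre' -> prefix (morpheme 1)
  'place' -> root (morpheme 2)
Total morphemes: 2

2


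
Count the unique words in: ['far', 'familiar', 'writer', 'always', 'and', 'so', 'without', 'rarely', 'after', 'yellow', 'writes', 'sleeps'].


Listing all tokens and tracking unique types:
  Token 1: 'far' -> NEW (unique so far: 1)
  Token 2: 'familiar' -> NEW (unique so far: 2)
  Token 3: 'writer' -> NEW (unique so far: 3)
  Token 4: 'always' -> NEW (unique so far: 4)
  Token 5: 'and' -> NEW (unique so far: 5)
  Token 6: 'so' -> NEW (unique so far: 6)
  Token 7: 'without' -> NEW (unique so far: 7)
  Token 8: 'rarely' -> NEW (unique so far: 8)
  Token 9: 'after' -> NEW (unique so far: 9)
  Token 10: 'yellow' -> NEW (unique so far: 10)
  Token 11: 'writes' -> NEW (unique so far: 11)
  Token 12: 'sleeps' -> NEW (unique so far: 12)
Unique types: ('after', 'always', 'and', 'familiar', 'far', 'rarely', 'sleeps', 'so', 'without', 'writer', 'writes', 'yellow')
Vocabulary size: 12

12


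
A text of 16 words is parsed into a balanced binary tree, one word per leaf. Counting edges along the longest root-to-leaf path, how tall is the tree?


In a balanced binary tree with n leaves the deepest leaf is ceil(log2(n)) edges below the root.
log2(16) = 4.0000
ceil(4.0000) = 4
height (edges) = 4

4


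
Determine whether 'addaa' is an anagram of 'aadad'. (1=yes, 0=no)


Sort characters of 'addaa': 'aaadd'
Sort characters of 'aadad': 'aaadd'
Sorted forms match -> they ARE anagrams
Result: 1

1
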